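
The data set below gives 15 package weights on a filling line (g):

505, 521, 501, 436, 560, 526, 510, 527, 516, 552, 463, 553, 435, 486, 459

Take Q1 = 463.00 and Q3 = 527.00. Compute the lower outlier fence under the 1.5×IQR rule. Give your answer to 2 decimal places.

IQR = Q3 − Q1 = 527.00 − 463.00 = 64.00.
Lower fence = Q1 − 1.5·IQR = 463.00 − 96.00 = 367.00.
Upper fence = Q3 + 1.5·IQR = 527.00 + 96.00 = 623.00.

367.00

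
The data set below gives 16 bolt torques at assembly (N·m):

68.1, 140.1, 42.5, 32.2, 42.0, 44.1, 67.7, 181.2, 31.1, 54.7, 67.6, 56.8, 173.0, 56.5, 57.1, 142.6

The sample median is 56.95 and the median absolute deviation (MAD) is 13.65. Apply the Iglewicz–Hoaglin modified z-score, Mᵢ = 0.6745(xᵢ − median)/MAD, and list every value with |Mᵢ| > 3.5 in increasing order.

140.1, 142.6, 173.0, 181.2

|Mᵢ| > 3.5 ⇔ |xᵢ − 56.95| > 3.5·13.65/0.6745 = 70.83.
So outliers lie outside [-13.88, 127.78].
140.1: M = 4.11 → outlier.
142.6: M = 4.23 → outlier.
173.0: M = 5.73 → outlier.
181.2: M = 6.14 → outlier.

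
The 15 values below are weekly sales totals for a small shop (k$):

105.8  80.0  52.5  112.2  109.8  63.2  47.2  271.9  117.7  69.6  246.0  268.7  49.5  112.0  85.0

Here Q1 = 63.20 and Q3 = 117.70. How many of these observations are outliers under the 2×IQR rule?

IQR = 54.50; fences at 63.20 − 109.00 = -45.80 and 117.70 + 109.00 = 226.70.
Outside the cutoffs: 246.0, 268.7, 271.9.

3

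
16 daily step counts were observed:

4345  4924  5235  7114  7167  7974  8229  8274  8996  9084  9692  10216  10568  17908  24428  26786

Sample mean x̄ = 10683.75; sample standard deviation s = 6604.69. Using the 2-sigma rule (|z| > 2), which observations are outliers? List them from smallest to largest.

Cutoffs at x̄ ± 2s: 10683.75 ± 2·6604.69 = [-2525.63, 23893.13].
24428: z = 2.08, |z| > 2 → outlier.
26786: z = 2.44, |z| > 2 → outlier.
Every other value lies within [-2525.63, 23893.13].

24428, 26786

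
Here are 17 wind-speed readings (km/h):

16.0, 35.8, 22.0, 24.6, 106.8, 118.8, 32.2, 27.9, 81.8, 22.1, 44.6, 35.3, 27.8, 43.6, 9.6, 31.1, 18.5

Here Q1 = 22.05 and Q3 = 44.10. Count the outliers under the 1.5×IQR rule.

IQR = 22.05; fences at 22.05 − 33.075 = -11.025 and 44.10 + 33.075 = 77.175.
Outside the cutoffs: 81.8, 106.8, 118.8.

3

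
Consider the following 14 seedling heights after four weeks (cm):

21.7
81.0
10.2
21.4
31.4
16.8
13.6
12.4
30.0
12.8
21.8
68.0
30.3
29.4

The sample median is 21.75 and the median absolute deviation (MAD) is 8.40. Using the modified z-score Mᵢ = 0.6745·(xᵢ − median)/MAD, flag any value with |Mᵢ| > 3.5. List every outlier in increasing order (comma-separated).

|Mᵢ| > 3.5 ⇔ |xᵢ − 21.75| > 3.5·8.40/0.6745 = 43.59.
So outliers lie outside [-21.84, 65.34].
68.0: M = 3.71 → outlier.
81.0: M = 4.76 → outlier.

68.0, 81.0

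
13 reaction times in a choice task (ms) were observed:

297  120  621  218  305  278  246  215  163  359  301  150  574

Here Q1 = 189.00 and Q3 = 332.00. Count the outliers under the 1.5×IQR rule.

IQR = 143.00; fences at 189.00 − 214.50 = -25.50 and 332.00 + 214.50 = 546.50.
Outside the cutoffs: 574, 621.

2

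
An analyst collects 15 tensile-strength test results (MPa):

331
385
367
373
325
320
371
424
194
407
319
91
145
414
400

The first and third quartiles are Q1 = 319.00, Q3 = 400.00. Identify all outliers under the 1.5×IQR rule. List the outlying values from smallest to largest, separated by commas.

91, 145, 194

IQR = Q3 − Q1 = 400.00 − 319.00 = 81.00.
Lower fence = Q1 − 1.5·IQR = 319.00 − 121.50 = 197.50.
Upper fence = Q3 + 1.5·IQR = 400.00 + 121.50 = 521.50.
91 < 197.50 → outlier.
145 < 197.50 → outlier.
194 < 197.50 → outlier.
All remaining values lie within [197.50, 521.50].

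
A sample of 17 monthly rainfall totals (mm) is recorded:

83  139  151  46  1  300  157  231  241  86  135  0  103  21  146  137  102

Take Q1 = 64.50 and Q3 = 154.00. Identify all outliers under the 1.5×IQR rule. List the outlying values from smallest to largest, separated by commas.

IQR = Q3 − Q1 = 154.00 − 64.50 = 89.50.
Lower fence = Q1 − 1.5·IQR = 64.50 − 134.25 = -69.75.
Upper fence = Q3 + 1.5·IQR = 154.00 + 134.25 = 288.25.
300 > 288.25 → outlier.
All remaining values lie within [-69.75, 288.25].

300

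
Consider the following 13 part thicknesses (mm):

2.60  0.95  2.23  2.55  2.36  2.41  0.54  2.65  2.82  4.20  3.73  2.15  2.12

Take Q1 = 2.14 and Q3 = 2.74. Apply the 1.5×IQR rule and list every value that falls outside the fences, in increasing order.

IQR = Q3 − Q1 = 2.74 − 2.14 = 0.60.
Lower fence = Q1 − 1.5·IQR = 2.14 − 0.90 = 1.24.
Upper fence = Q3 + 1.5·IQR = 2.74 + 0.90 = 3.64.
0.54 < 1.24 → outlier.
0.95 < 1.24 → outlier.
3.73 > 3.64 → outlier.
4.20 > 3.64 → outlier.
All remaining values lie within [1.24, 3.64].

0.54, 0.95, 3.73, 4.20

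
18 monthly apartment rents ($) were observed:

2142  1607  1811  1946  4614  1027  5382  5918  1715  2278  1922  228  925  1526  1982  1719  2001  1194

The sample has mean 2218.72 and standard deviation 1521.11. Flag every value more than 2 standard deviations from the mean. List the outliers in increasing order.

Cutoffs at x̄ ± 2s: 2218.72 ± 2·1521.11 = [-823.50, 5260.94].
5382: z = 2.08, |z| > 2 → outlier.
5918: z = 2.43, |z| > 2 → outlier.
Every other value lies within [-823.50, 5260.94].

5382, 5918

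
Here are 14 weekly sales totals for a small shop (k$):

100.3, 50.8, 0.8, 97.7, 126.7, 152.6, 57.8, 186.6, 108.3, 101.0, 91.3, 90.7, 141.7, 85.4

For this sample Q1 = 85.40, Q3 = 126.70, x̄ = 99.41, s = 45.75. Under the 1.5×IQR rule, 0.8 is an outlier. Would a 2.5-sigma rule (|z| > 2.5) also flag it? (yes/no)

no

z = (0.8 − 99.41) / 45.75 = -2.16.
|z| = 2.16 ≤ 2.5.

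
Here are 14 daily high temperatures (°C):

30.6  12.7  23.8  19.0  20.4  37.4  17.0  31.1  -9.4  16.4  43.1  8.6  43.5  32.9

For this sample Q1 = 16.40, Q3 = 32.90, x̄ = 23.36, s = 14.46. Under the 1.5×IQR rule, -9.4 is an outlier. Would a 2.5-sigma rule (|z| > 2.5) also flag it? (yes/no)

z = (-9.4 − 23.36) / 14.46 = -2.27.
|z| = 2.27 ≤ 2.5.

no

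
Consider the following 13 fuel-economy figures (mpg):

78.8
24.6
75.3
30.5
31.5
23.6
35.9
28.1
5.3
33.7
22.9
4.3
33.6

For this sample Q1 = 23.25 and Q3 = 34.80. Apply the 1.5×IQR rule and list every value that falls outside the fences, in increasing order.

4.3, 5.3, 75.3, 78.8

IQR = Q3 − Q1 = 34.80 − 23.25 = 11.55.
Lower fence = Q1 − 1.5·IQR = 23.25 − 17.325 = 5.925.
Upper fence = Q3 + 1.5·IQR = 34.80 + 17.325 = 52.125.
4.3 < 5.925 → outlier.
5.3 < 5.925 → outlier.
75.3 > 52.125 → outlier.
78.8 > 52.125 → outlier.
All remaining values lie within [5.925, 52.125].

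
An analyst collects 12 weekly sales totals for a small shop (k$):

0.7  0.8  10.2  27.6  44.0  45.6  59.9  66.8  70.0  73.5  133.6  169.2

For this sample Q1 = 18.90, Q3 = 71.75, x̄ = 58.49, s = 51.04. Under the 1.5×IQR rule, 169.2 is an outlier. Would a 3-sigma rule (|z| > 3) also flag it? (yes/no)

z = (169.2 − 58.49) / 51.04 = 2.17.
|z| = 2.17 ≤ 3.

no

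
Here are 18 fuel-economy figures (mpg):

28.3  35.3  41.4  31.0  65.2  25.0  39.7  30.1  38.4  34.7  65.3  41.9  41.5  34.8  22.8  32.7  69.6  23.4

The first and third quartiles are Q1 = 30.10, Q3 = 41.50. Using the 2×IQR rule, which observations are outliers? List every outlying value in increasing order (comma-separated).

IQR = Q3 − Q1 = 41.50 − 30.10 = 11.40.
Lower fence = Q1 − 2·IQR = 30.10 − 22.80 = 7.30.
Upper fence = Q3 + 2·IQR = 41.50 + 22.80 = 64.30.
65.2 > 64.30 → outlier.
65.3 > 64.30 → outlier.
69.6 > 64.30 → outlier.
All remaining values lie within [7.30, 64.30].

65.2, 65.3, 69.6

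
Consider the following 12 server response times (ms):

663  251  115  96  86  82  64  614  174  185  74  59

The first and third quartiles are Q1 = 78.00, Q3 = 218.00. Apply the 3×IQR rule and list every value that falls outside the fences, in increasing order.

663

IQR = Q3 − Q1 = 218.00 − 78.00 = 140.00.
Lower fence = Q1 − 3·IQR = 78.00 − 420.00 = -342.00.
Upper fence = Q3 + 3·IQR = 218.00 + 420.00 = 638.00.
663 > 638.00 → outlier.
All remaining values lie within [-342.00, 638.00].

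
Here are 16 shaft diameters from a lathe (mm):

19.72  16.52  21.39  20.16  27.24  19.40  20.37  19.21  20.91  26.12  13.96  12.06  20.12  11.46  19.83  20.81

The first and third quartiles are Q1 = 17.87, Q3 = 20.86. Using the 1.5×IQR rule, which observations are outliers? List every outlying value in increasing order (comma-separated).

IQR = Q3 − Q1 = 20.86 − 17.87 = 2.99.
Lower fence = Q1 − 1.5·IQR = 17.87 − 4.485 = 13.385.
Upper fence = Q3 + 1.5·IQR = 20.86 + 4.485 = 25.345.
11.46 < 13.385 → outlier.
12.06 < 13.385 → outlier.
26.12 > 25.345 → outlier.
27.24 > 25.345 → outlier.
All remaining values lie within [13.385, 25.345].

11.46, 12.06, 26.12, 27.24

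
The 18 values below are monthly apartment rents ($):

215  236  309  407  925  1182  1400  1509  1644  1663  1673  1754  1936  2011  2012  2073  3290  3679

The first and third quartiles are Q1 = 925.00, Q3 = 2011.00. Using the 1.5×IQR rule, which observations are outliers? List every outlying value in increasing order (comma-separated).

3679

IQR = Q3 − Q1 = 2011.00 − 925.00 = 1086.00.
Lower fence = Q1 − 1.5·IQR = 925.00 − 1629.00 = -704.00.
Upper fence = Q3 + 1.5·IQR = 2011.00 + 1629.00 = 3640.00.
3679 > 3640.00 → outlier.
All remaining values lie within [-704.00, 3640.00].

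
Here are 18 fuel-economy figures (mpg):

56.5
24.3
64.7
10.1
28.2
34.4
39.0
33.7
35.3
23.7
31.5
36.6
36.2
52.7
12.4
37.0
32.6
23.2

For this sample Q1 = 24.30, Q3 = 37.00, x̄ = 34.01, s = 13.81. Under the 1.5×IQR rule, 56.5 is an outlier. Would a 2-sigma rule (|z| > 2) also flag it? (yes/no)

no

z = (56.5 − 34.01) / 13.81 = 1.63.
|z| = 1.63 ≤ 2.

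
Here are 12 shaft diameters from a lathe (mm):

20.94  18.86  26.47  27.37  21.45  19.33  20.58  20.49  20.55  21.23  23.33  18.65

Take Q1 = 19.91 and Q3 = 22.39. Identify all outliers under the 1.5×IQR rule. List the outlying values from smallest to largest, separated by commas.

IQR = Q3 − Q1 = 22.39 − 19.91 = 2.48.
Lower fence = Q1 − 1.5·IQR = 19.91 − 3.72 = 16.19.
Upper fence = Q3 + 1.5·IQR = 22.39 + 3.72 = 26.11.
26.47 > 26.11 → outlier.
27.37 > 26.11 → outlier.
All remaining values lie within [16.19, 26.11].

26.47, 27.37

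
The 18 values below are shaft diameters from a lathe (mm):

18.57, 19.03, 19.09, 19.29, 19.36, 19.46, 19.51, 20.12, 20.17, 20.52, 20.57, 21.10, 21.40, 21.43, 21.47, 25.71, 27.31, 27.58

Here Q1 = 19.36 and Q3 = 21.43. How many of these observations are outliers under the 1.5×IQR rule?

IQR = 2.07; fences at 19.36 − 3.105 = 16.255 and 21.43 + 3.105 = 24.535.
Outside the cutoffs: 25.71, 27.31, 27.58.

3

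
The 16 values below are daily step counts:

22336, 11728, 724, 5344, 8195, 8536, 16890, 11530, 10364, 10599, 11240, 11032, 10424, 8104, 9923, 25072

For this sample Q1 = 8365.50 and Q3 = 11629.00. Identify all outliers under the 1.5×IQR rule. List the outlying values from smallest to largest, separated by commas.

724, 16890, 22336, 25072

IQR = Q3 − Q1 = 11629.00 − 8365.50 = 3263.50.
Lower fence = Q1 − 1.5·IQR = 8365.50 − 4895.25 = 3470.25.
Upper fence = Q3 + 1.5·IQR = 11629.00 + 4895.25 = 16524.25.
724 < 3470.25 → outlier.
16890 > 16524.25 → outlier.
22336 > 16524.25 → outlier.
25072 > 16524.25 → outlier.
All remaining values lie within [3470.25, 16524.25].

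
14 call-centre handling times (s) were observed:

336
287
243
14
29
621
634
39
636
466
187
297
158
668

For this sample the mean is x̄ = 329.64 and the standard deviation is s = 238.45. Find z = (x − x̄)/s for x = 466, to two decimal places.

0.57

z = (466 − 329.64) / 238.45 = 0.57.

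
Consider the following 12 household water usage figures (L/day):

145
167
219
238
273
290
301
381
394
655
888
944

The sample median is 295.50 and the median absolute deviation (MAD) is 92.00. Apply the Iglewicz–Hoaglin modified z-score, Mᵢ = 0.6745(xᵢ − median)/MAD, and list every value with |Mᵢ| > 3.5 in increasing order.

888, 944

|Mᵢ| > 3.5 ⇔ |xᵢ − 295.50| > 3.5·92.00/0.6745 = 477.39.
So outliers lie outside [-181.89, 772.89].
888: M = 4.34 → outlier.
944: M = 4.75 → outlier.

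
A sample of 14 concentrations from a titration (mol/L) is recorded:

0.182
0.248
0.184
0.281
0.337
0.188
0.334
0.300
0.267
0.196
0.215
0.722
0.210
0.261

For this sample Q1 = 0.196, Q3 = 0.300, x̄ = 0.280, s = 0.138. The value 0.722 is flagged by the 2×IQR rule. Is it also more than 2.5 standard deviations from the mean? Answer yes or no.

yes

z = (0.722 − 0.280) / 0.138 = 3.20.
|z| = 3.20 > 2.5.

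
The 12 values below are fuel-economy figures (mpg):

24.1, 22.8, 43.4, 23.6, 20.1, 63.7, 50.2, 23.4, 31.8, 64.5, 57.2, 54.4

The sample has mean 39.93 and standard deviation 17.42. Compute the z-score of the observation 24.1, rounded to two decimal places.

-0.91

z = (24.1 − 39.93) / 17.42 = -0.91.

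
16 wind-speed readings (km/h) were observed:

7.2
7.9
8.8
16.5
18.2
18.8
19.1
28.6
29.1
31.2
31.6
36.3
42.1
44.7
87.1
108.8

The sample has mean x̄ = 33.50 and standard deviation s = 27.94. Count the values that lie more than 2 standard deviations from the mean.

1

Cutoffs: x̄ ± 2s = [-22.38, 89.38].
Outside the cutoffs: 108.8.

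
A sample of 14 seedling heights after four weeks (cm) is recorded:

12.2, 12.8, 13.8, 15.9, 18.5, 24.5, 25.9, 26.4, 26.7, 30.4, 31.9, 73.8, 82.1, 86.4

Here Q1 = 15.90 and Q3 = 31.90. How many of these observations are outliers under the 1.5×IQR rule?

IQR = 16.00; fences at 15.90 − 24.00 = -8.10 and 31.90 + 24.00 = 55.90.
Outside the cutoffs: 73.8, 82.1, 86.4.

3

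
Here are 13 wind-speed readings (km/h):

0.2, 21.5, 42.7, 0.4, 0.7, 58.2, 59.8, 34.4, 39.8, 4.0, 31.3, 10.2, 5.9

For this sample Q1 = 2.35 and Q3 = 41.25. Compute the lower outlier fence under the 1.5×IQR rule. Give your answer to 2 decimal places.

IQR = Q3 − Q1 = 41.25 − 2.35 = 38.90.
Lower fence = Q1 − 1.5·IQR = 2.35 − 58.35 = -56.00.
Upper fence = Q3 + 1.5·IQR = 41.25 + 58.35 = 99.60.

-56.00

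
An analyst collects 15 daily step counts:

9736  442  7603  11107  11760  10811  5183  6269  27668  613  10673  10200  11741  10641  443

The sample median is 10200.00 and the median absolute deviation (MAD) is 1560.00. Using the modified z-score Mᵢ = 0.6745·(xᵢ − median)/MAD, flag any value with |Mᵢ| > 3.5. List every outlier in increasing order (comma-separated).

442, 443, 613, 27668

|Mᵢ| > 3.5 ⇔ |xᵢ − 10200.00| > 3.5·1560.00/0.6745 = 8094.89.
So outliers lie outside [2105.11, 18294.89].
442: M = -4.22 → outlier.
443: M = -4.22 → outlier.
613: M = -4.15 → outlier.
27668: M = 7.55 → outlier.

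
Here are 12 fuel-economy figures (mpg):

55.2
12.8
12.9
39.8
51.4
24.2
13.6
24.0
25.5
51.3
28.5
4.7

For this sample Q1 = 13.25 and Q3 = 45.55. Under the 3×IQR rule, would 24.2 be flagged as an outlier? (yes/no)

no

IQR = Q3 − Q1 = 45.55 − 13.25 = 32.30.
Lower fence = Q1 − 3·IQR = 13.25 − 96.90 = -83.65.
Upper fence = Q3 + 3·IQR = 45.55 + 96.90 = 142.45.
24.2 lies within [-83.65, 142.45].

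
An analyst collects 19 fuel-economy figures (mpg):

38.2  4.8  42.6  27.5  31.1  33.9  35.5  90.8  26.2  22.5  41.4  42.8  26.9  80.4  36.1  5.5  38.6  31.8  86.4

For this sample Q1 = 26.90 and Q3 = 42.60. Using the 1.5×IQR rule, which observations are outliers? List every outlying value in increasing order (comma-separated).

IQR = Q3 − Q1 = 42.60 − 26.90 = 15.70.
Lower fence = Q1 − 1.5·IQR = 26.90 − 23.55 = 3.35.
Upper fence = Q3 + 1.5·IQR = 42.60 + 23.55 = 66.15.
80.4 > 66.15 → outlier.
86.4 > 66.15 → outlier.
90.8 > 66.15 → outlier.
All remaining values lie within [3.35, 66.15].

80.4, 86.4, 90.8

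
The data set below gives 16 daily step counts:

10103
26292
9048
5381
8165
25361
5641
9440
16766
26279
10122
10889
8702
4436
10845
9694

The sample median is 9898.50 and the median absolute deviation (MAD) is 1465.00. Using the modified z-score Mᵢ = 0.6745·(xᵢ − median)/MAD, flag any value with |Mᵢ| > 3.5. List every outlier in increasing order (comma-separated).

|Mᵢ| > 3.5 ⇔ |xᵢ − 9898.50| > 3.5·1465.00/0.6745 = 7601.93.
So outliers lie outside [2296.57, 17500.43].
25361: M = 7.12 → outlier.
26279: M = 7.54 → outlier.
26292: M = 7.55 → outlier.

25361, 26279, 26292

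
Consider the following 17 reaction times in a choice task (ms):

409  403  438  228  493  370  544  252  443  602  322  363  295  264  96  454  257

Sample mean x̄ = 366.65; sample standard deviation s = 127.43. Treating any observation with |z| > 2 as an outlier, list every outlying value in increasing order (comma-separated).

96

Cutoffs at x̄ ± 2s: 366.65 ± 2·127.43 = [111.79, 621.51].
96: z = -2.12, |z| > 2 → outlier.
Every other value lies within [111.79, 621.51].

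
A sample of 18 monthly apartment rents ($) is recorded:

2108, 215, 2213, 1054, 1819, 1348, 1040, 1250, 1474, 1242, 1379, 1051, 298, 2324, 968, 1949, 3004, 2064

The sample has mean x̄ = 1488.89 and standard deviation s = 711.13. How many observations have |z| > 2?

1

Cutoffs: x̄ ± 2s = [66.63, 2911.15].
Outside the cutoffs: 3004.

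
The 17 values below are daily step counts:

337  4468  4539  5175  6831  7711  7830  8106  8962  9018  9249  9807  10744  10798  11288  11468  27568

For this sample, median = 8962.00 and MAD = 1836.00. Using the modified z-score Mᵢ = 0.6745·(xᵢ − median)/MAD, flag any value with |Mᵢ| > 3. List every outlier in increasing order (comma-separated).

|Mᵢ| > 3 ⇔ |xᵢ − 8962.00| > 3·1836.00/0.6745 = 8166.05.
So outliers lie outside [795.95, 17128.05].
337: M = -3.17 → outlier.
27568: M = 6.84 → outlier.

337, 27568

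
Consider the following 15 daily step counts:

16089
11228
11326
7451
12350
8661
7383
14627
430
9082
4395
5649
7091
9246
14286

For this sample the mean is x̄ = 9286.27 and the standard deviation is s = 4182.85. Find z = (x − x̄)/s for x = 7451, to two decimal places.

-0.44

z = (7451 − 9286.27) / 4182.85 = -0.44.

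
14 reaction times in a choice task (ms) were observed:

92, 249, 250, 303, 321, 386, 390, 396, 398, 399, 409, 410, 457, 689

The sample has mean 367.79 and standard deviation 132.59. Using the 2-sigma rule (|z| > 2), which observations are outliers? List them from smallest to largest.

92, 689

Cutoffs at x̄ ± 2s: 367.79 ± 2·132.59 = [102.61, 632.97].
92: z = -2.08, |z| > 2 → outlier.
689: z = 2.42, |z| > 2 → outlier.
Every other value lies within [102.61, 632.97].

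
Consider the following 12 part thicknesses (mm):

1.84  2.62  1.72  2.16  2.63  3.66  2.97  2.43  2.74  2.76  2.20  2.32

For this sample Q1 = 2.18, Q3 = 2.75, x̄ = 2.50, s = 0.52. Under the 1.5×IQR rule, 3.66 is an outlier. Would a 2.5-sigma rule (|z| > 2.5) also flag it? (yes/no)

z = (3.66 − 2.50) / 0.52 = 2.23.
|z| = 2.23 ≤ 2.5.

no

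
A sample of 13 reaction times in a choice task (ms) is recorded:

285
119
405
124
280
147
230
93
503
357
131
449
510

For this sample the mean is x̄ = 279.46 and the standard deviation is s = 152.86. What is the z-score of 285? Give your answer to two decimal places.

z = (285 − 279.46) / 152.86 = 0.04.

0.04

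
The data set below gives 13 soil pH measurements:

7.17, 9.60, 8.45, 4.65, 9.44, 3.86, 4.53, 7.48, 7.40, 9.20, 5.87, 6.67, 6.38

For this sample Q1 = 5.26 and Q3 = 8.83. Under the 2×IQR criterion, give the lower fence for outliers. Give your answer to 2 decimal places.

IQR = Q3 − Q1 = 8.83 − 5.26 = 3.57.
Lower fence = Q1 − 2·IQR = 5.26 − 7.14 = -1.88.
Upper fence = Q3 + 2·IQR = 8.83 + 7.14 = 15.97.

-1.88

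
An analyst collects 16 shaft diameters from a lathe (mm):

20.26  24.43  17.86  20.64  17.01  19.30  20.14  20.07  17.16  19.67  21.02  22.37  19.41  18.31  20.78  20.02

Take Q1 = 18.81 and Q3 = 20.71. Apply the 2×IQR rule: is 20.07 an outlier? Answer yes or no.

IQR = Q3 − Q1 = 20.71 − 18.81 = 1.90.
Lower fence = Q1 − 2·IQR = 18.81 − 3.80 = 15.01.
Upper fence = Q3 + 2·IQR = 20.71 + 3.80 = 24.51.
20.07 lies within [15.01, 24.51].

no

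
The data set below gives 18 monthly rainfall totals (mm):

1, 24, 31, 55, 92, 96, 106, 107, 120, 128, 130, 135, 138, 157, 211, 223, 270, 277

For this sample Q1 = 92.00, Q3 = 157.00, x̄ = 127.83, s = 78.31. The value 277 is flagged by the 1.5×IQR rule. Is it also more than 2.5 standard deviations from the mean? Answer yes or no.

z = (277 − 127.83) / 78.31 = 1.90.
|z| = 1.90 ≤ 2.5.

no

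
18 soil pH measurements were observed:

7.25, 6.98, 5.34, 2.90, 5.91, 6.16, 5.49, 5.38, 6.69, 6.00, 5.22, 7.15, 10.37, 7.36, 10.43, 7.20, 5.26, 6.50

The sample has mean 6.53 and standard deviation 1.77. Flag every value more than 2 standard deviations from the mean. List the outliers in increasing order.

2.90, 10.37, 10.43

Cutoffs at x̄ ± 2s: 6.53 ± 2·1.77 = [2.99, 10.07].
2.90: z = -2.05, |z| > 2 → outlier.
10.37: z = 2.17, |z| > 2 → outlier.
10.43: z = 2.20, |z| > 2 → outlier.
Every other value lies within [2.99, 10.07].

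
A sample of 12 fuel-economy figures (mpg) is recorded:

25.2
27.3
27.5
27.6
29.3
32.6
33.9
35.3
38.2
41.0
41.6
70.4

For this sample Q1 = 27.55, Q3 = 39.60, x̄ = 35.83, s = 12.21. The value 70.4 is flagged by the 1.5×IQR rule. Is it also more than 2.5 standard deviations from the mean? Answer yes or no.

z = (70.4 − 35.83) / 12.21 = 2.83.
|z| = 2.83 > 2.5.

yes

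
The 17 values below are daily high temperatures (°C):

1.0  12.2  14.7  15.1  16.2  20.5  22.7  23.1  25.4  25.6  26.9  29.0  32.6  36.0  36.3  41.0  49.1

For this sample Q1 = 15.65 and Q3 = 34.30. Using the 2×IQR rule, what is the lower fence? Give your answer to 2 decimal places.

-21.65

IQR = Q3 − Q1 = 34.30 − 15.65 = 18.65.
Lower fence = Q1 − 2·IQR = 15.65 − 37.30 = -21.65.
Upper fence = Q3 + 2·IQR = 34.30 + 37.30 = 71.60.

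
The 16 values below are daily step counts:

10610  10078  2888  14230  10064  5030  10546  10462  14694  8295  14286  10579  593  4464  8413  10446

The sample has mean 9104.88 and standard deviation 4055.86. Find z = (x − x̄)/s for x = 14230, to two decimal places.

z = (14230 − 9104.88) / 4055.86 = 1.26.

1.26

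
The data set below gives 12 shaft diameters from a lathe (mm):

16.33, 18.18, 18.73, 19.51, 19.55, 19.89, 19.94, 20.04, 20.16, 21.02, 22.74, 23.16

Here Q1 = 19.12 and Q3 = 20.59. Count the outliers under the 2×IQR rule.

IQR = 1.47; fences at 19.12 − 2.94 = 16.18 and 20.59 + 2.94 = 23.53.
Every value lies within the cutoffs.

0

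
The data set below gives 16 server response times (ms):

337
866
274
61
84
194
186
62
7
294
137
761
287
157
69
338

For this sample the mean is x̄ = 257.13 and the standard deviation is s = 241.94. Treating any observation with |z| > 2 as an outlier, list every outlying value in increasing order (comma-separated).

Cutoffs at x̄ ± 2s: 257.13 ± 2·241.94 = [-226.75, 741.01].
761: z = 2.08, |z| > 2 → outlier.
866: z = 2.52, |z| > 2 → outlier.
Every other value lies within [-226.75, 741.01].

761, 866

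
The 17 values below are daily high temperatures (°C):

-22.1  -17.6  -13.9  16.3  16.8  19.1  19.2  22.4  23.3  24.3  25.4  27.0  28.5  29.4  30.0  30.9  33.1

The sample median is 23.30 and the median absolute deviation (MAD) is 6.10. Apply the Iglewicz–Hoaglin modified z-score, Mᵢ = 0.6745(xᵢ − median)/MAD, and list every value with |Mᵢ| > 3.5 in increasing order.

|Mᵢ| > 3.5 ⇔ |xᵢ − 23.30| > 3.5·6.10/0.6745 = 31.65.
So outliers lie outside [-8.35, 54.95].
-22.1: M = -5.02 → outlier.
-17.6: M = -4.52 → outlier.
-13.9: M = -4.11 → outlier.

-22.1, -17.6, -13.9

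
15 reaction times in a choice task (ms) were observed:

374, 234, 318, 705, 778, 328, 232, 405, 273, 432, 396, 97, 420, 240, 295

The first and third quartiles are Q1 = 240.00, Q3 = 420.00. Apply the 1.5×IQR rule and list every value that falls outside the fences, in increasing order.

705, 778

IQR = Q3 − Q1 = 420.00 − 240.00 = 180.00.
Lower fence = Q1 − 1.5·IQR = 240.00 − 270.00 = -30.00.
Upper fence = Q3 + 1.5·IQR = 420.00 + 270.00 = 690.00.
705 > 690.00 → outlier.
778 > 690.00 → outlier.
All remaining values lie within [-30.00, 690.00].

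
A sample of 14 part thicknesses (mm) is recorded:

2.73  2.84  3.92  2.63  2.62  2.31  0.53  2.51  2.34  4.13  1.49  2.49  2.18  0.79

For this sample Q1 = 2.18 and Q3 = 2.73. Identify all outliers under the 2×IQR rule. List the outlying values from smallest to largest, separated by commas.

IQR = Q3 − Q1 = 2.73 − 2.18 = 0.55.
Lower fence = Q1 − 2·IQR = 2.18 − 1.10 = 1.08.
Upper fence = Q3 + 2·IQR = 2.73 + 1.10 = 3.83.
0.53 < 1.08 → outlier.
0.79 < 1.08 → outlier.
3.92 > 3.83 → outlier.
4.13 > 3.83 → outlier.
All remaining values lie within [1.08, 3.83].

0.53, 0.79, 3.92, 4.13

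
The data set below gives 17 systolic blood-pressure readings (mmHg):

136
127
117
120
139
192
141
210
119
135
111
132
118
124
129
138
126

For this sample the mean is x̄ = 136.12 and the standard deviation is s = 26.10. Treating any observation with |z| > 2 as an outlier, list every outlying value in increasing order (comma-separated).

Cutoffs at x̄ ± 2s: 136.12 ± 2·26.10 = [83.92, 188.32].
192: z = 2.14, |z| > 2 → outlier.
210: z = 2.83, |z| > 2 → outlier.
Every other value lies within [83.92, 188.32].

192, 210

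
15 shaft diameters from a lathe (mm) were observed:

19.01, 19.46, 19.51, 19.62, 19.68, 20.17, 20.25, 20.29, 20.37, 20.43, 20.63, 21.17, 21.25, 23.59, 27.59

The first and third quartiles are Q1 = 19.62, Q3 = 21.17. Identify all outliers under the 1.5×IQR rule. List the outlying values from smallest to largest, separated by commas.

IQR = Q3 − Q1 = 21.17 − 19.62 = 1.55.
Lower fence = Q1 − 1.5·IQR = 19.62 − 2.325 = 17.295.
Upper fence = Q3 + 1.5·IQR = 21.17 + 2.325 = 23.495.
23.59 > 23.495 → outlier.
27.59 > 23.495 → outlier.
All remaining values lie within [17.295, 23.495].

23.59, 27.59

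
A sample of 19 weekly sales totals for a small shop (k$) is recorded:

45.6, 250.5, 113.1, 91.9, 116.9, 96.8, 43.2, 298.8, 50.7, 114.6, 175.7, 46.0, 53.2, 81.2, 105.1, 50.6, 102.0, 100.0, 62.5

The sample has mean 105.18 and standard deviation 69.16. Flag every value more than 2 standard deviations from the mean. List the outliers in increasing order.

Cutoffs at x̄ ± 2s: 105.18 ± 2·69.16 = [-33.14, 243.50].
250.5: z = 2.10, |z| > 2 → outlier.
298.8: z = 2.80, |z| > 2 → outlier.
Every other value lies within [-33.14, 243.50].

250.5, 298.8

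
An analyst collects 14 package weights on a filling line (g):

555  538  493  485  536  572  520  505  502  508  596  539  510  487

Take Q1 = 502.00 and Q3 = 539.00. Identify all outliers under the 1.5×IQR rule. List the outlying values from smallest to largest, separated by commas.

IQR = Q3 − Q1 = 539.00 − 502.00 = 37.00.
Lower fence = Q1 − 1.5·IQR = 502.00 − 55.50 = 446.50.
Upper fence = Q3 + 1.5·IQR = 539.00 + 55.50 = 594.50.
596 > 594.50 → outlier.
All remaining values lie within [446.50, 594.50].

596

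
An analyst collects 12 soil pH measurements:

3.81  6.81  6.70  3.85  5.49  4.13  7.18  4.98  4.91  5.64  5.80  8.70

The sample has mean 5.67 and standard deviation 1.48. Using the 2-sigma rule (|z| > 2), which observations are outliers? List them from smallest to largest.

Cutoffs at x̄ ± 2s: 5.67 ± 2·1.48 = [2.71, 8.63].
8.70: z = 2.05, |z| > 2 → outlier.
Every other value lies within [2.71, 8.63].

8.70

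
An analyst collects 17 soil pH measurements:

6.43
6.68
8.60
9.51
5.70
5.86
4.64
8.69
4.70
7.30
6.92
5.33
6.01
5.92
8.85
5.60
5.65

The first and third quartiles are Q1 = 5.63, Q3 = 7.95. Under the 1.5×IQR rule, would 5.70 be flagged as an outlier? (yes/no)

no

IQR = Q3 − Q1 = 7.95 − 5.63 = 2.32.
Lower fence = Q1 − 1.5·IQR = 5.63 − 3.48 = 2.15.
Upper fence = Q3 + 1.5·IQR = 7.95 + 3.48 = 11.43.
5.70 lies within [2.15, 11.43].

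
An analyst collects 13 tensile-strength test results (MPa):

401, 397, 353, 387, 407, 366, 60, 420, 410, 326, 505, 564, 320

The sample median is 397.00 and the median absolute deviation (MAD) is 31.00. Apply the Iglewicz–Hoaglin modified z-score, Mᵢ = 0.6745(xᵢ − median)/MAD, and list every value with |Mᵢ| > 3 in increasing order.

60, 564

|Mᵢ| > 3 ⇔ |xᵢ − 397.00| > 3·31.00/0.6745 = 137.88.
So outliers lie outside [259.12, 534.88].
60: M = -7.33 → outlier.
564: M = 3.63 → outlier.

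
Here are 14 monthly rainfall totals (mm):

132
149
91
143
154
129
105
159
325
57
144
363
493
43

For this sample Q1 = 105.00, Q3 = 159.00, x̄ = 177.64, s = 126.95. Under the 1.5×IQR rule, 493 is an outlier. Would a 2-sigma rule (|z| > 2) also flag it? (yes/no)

yes

z = (493 − 177.64) / 126.95 = 2.48.
|z| = 2.48 > 2.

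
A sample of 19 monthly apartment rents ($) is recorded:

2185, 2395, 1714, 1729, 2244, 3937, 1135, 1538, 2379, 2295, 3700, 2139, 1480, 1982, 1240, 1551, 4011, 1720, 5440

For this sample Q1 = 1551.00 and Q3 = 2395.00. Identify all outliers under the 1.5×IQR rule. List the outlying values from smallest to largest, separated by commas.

3700, 3937, 4011, 5440

IQR = Q3 − Q1 = 2395.00 − 1551.00 = 844.00.
Lower fence = Q1 − 1.5·IQR = 1551.00 − 1266.00 = 285.00.
Upper fence = Q3 + 1.5·IQR = 2395.00 + 1266.00 = 3661.00.
3700 > 3661.00 → outlier.
3937 > 3661.00 → outlier.
4011 > 3661.00 → outlier.
5440 > 3661.00 → outlier.
All remaining values lie within [285.00, 3661.00].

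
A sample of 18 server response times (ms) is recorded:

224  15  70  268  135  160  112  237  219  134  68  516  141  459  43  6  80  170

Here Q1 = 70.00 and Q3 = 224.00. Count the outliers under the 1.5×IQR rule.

IQR = 154.00; fences at 70.00 − 231.00 = -161.00 and 224.00 + 231.00 = 455.00.
Outside the cutoffs: 459, 516.

2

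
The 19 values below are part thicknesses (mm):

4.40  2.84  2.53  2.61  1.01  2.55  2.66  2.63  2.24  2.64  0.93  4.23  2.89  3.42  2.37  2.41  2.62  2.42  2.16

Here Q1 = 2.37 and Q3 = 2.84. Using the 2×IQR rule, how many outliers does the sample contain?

4

IQR = 0.47; fences at 2.37 − 0.94 = 1.43 and 2.84 + 0.94 = 3.78.
Outside the cutoffs: 0.93, 1.01, 4.23, 4.40.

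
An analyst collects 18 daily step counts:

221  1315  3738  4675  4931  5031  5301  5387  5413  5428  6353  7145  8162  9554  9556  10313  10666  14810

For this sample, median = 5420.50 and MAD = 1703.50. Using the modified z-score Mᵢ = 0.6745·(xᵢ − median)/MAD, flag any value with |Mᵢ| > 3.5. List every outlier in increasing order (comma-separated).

|Mᵢ| > 3.5 ⇔ |xᵢ − 5420.50| > 3.5·1703.50/0.6745 = 8839.51.
So outliers lie outside [-3419.01, 14260.01].
14810: M = 3.72 → outlier.

14810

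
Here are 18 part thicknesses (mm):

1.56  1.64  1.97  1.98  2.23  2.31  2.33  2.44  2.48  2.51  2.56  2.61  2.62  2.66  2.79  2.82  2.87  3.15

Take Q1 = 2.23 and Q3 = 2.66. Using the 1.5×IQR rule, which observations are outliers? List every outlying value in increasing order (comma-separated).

IQR = Q3 − Q1 = 2.66 − 2.23 = 0.43.
Lower fence = Q1 − 1.5·IQR = 2.23 − 0.645 = 1.585.
Upper fence = Q3 + 1.5·IQR = 2.66 + 0.645 = 3.305.
1.56 < 1.585 → outlier.
All remaining values lie within [1.585, 3.305].

1.56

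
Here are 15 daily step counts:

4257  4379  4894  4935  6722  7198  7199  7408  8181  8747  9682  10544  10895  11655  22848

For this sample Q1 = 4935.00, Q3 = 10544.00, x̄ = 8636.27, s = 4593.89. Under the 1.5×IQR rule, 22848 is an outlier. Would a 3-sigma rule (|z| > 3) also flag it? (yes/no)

yes

z = (22848 − 8636.27) / 4593.89 = 3.09.
|z| = 3.09 > 3.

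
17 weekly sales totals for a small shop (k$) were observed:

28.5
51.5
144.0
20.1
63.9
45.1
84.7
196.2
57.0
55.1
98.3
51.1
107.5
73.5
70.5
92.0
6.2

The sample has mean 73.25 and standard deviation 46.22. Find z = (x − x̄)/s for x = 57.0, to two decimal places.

-0.35

z = (57.0 − 73.25) / 46.22 = -0.35.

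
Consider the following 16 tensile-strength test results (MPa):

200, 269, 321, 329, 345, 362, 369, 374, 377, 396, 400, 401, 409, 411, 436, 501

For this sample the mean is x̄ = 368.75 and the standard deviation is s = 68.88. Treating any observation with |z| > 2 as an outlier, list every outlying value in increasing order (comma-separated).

Cutoffs at x̄ ± 2s: 368.75 ± 2·68.88 = [230.99, 506.51].
200: z = -2.45, |z| > 2 → outlier.
Every other value lies within [230.99, 506.51].

200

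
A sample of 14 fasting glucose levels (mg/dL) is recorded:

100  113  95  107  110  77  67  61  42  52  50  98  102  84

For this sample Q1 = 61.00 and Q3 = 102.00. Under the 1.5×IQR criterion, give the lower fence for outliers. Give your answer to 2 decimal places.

IQR = Q3 − Q1 = 102.00 − 61.00 = 41.00.
Lower fence = Q1 − 1.5·IQR = 61.00 − 61.50 = -0.50.
Upper fence = Q3 + 1.5·IQR = 102.00 + 61.50 = 163.50.

-0.50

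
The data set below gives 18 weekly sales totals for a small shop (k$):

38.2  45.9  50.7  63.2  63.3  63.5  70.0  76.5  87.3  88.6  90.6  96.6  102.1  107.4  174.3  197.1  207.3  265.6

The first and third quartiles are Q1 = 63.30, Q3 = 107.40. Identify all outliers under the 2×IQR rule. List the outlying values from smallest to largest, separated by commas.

IQR = Q3 − Q1 = 107.40 − 63.30 = 44.10.
Lower fence = Q1 − 2·IQR = 63.30 − 88.20 = -24.90.
Upper fence = Q3 + 2·IQR = 107.40 + 88.20 = 195.60.
197.1 > 195.60 → outlier.
207.3 > 195.60 → outlier.
265.6 > 195.60 → outlier.
All remaining values lie within [-24.90, 195.60].

197.1, 207.3, 265.6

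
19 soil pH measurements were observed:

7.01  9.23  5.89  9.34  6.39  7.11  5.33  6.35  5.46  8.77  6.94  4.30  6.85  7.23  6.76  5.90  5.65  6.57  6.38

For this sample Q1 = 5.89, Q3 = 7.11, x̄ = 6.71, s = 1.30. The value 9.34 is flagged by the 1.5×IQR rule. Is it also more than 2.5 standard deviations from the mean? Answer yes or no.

z = (9.34 − 6.71) / 1.30 = 2.02.
|z| = 2.02 ≤ 2.5.

no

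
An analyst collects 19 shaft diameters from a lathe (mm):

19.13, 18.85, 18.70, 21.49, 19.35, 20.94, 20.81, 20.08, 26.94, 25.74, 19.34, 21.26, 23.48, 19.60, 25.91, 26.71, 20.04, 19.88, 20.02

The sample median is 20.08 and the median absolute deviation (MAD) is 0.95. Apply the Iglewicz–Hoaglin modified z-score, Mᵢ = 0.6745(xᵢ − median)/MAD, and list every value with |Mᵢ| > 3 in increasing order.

|Mᵢ| > 3 ⇔ |xᵢ − 20.08| > 3·0.95/0.6745 = 4.23.
So outliers lie outside [15.85, 24.31].
25.74: M = 4.02 → outlier.
25.91: M = 4.14 → outlier.
26.71: M = 4.71 → outlier.
26.94: M = 4.87 → outlier.

25.74, 25.91, 26.71, 26.94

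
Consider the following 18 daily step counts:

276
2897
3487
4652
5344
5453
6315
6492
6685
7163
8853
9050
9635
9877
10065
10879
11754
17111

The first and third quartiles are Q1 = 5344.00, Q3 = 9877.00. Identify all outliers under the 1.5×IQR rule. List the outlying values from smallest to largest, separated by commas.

IQR = Q3 − Q1 = 9877.00 − 5344.00 = 4533.00.
Lower fence = Q1 − 1.5·IQR = 5344.00 − 6799.50 = -1455.50.
Upper fence = Q3 + 1.5·IQR = 9877.00 + 6799.50 = 16676.50.
17111 > 16676.50 → outlier.
All remaining values lie within [-1455.50, 16676.50].

17111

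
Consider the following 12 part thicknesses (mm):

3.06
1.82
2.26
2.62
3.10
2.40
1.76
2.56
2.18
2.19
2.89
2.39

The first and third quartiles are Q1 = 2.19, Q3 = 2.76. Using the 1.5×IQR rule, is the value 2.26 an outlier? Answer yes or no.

no

IQR = Q3 − Q1 = 2.76 − 2.19 = 0.57.
Lower fence = Q1 − 1.5·IQR = 2.19 − 0.855 = 1.335.
Upper fence = Q3 + 1.5·IQR = 2.76 + 0.855 = 3.615.
2.26 lies within [1.335, 3.615].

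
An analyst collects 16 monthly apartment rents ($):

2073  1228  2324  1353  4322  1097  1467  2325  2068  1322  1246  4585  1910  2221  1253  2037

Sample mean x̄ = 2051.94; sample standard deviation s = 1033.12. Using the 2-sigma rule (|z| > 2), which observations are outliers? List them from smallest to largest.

Cutoffs at x̄ ± 2s: 2051.94 ± 2·1033.12 = [-14.30, 4118.18].
4322: z = 2.20, |z| > 2 → outlier.
4585: z = 2.45, |z| > 2 → outlier.
Every other value lies within [-14.30, 4118.18].

4322, 4585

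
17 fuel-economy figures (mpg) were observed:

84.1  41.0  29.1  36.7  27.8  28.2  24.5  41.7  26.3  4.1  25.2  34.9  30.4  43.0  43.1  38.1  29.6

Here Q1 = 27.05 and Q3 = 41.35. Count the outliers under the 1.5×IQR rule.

IQR = 14.30; fences at 27.05 − 21.45 = 5.60 and 41.35 + 21.45 = 62.80.
Outside the cutoffs: 4.1, 84.1.

2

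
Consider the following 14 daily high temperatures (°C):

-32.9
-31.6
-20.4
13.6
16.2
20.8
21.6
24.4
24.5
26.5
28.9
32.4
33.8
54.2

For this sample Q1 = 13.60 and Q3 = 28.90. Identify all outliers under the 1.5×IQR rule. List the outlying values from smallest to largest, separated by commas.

IQR = Q3 − Q1 = 28.90 − 13.60 = 15.30.
Lower fence = Q1 − 1.5·IQR = 13.60 − 22.95 = -9.35.
Upper fence = Q3 + 1.5·IQR = 28.90 + 22.95 = 51.85.
-32.9 < -9.35 → outlier.
-31.6 < -9.35 → outlier.
-20.4 < -9.35 → outlier.
54.2 > 51.85 → outlier.
All remaining values lie within [-9.35, 51.85].

-32.9, -31.6, -20.4, 54.2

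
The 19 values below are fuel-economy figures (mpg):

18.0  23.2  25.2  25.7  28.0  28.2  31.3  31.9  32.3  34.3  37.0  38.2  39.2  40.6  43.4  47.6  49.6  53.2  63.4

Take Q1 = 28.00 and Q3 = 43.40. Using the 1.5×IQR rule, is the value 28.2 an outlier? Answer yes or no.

no

IQR = Q3 − Q1 = 43.40 − 28.00 = 15.40.
Lower fence = Q1 − 1.5·IQR = 28.00 − 23.10 = 4.90.
Upper fence = Q3 + 1.5·IQR = 43.40 + 23.10 = 66.50.
28.2 lies within [4.90, 66.50].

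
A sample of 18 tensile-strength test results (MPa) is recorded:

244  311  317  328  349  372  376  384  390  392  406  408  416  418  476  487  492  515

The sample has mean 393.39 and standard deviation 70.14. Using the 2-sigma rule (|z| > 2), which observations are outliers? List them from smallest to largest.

Cutoffs at x̄ ± 2s: 393.39 ± 2·70.14 = [253.11, 533.67].
244: z = -2.13, |z| > 2 → outlier.
Every other value lies within [253.11, 533.67].

244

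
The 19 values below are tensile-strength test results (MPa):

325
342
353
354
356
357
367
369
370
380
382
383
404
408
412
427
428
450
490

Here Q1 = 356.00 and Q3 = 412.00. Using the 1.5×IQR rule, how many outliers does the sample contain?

0

IQR = 56.00; fences at 356.00 − 84.00 = 272.00 and 412.00 + 84.00 = 496.00.
Every value lies within the cutoffs.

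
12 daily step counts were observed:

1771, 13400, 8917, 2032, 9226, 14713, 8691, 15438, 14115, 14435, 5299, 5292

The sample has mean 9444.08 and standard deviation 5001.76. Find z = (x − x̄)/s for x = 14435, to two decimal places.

z = (14435 − 9444.08) / 5001.76 = 1.00.

1.00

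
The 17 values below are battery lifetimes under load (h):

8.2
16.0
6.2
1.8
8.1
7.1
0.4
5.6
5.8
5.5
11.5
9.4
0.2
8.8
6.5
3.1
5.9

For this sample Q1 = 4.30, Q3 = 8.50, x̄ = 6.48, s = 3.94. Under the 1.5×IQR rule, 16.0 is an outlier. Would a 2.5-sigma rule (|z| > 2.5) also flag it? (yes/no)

z = (16.0 − 6.48) / 3.94 = 2.42.
|z| = 2.42 ≤ 2.5.

no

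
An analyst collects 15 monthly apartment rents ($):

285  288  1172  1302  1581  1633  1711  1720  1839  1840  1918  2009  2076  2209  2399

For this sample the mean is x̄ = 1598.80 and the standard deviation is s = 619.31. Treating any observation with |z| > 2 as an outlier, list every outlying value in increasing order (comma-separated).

Cutoffs at x̄ ± 2s: 1598.80 ± 2·619.31 = [360.18, 2837.42].
285: z = -2.12, |z| > 2 → outlier.
288: z = -2.12, |z| > 2 → outlier.
Every other value lies within [360.18, 2837.42].

285, 288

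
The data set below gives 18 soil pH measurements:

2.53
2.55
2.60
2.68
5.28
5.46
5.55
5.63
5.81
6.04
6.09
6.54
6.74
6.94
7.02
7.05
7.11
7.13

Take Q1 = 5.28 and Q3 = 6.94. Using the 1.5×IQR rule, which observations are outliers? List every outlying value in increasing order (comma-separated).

2.53, 2.55, 2.60, 2.68

IQR = Q3 − Q1 = 6.94 − 5.28 = 1.66.
Lower fence = Q1 − 1.5·IQR = 5.28 − 2.49 = 2.79.
Upper fence = Q3 + 1.5·IQR = 6.94 + 2.49 = 9.43.
2.53 < 2.79 → outlier.
2.55 < 2.79 → outlier.
2.60 < 2.79 → outlier.
2.68 < 2.79 → outlier.
All remaining values lie within [2.79, 9.43].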